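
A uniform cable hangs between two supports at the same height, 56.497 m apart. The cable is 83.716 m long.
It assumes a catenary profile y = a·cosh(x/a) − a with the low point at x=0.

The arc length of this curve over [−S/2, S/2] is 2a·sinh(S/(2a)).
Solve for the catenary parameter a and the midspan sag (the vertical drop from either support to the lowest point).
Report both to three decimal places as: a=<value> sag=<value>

seed: a₀ = √(S³/(24(L−S))) = √(56.497³/(24·27.219)) = 16.614848
iter 1: u=1.700196  f(a)=+4.216e+00  f'(a)=-4.327e+00  a ← 16.614848 − (+4.216e+00/-4.327e+00) = 17.589241
iter 2: u=1.606010  f(a)=+3.993e-01  f'(a)=-3.543e+00  a ← 17.589241 − (+3.993e-01/-3.543e+00) = 17.701963
iter 3: u=1.595783  f(a)=+4.410e-03  f'(a)=-3.465e+00  a ← 17.701963 − (+4.410e-03/-3.465e+00) = 17.703236
iter 4: u=1.595669  f(a)=+5.511e-07  f'(a)=-3.464e+00  a ← 17.703236 − (+5.511e-07/-3.464e+00) = 17.703236
iter 5: u=1.595669  f(a)=+1.421e-14  f'(a)=-3.464e+00  a ← 17.703236 − (+1.421e-14/-3.464e+00) = 17.703236
converged: |Δa| < 1e-12 after 5 iterations
sag = a·(cosh(S/(2a)) − 1) = 17.703236·(cosh(1.595669) − 1) = 27.744500
T_max/T_min = cosh(S/(2a)) = 2.567199

a=17.703 sag=27.745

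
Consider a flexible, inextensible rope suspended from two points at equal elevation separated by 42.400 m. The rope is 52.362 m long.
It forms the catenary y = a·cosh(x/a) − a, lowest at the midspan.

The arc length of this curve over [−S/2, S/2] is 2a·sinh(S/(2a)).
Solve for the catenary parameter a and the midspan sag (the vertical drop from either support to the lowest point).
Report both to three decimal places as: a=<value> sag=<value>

seed: a₀ = √(S³/(24(L−S))) = √(42.400³/(24·9.962)) = 17.855413
iter 1: u=1.187315  f(a)=+7.262e-01  f'(a)=-1.281e+00  a ← 17.855413 − (+7.262e-01/-1.281e+00) = 18.422200
iter 2: u=1.150785  f(a)=+3.601e-02  f'(a)=-1.157e+00  a ← 18.422200 − (+3.601e-02/-1.157e+00) = 18.453324
iter 3: u=1.148845  f(a)=+9.879e-05  f'(a)=-1.151e+00  a ← 18.453324 − (+9.879e-05/-1.151e+00) = 18.453410
iter 4: u=1.148839  f(a)=+7.479e-10  f'(a)=-1.151e+00  a ← 18.453410 − (+7.479e-10/-1.151e+00) = 18.453410
iter 5: u=1.148839  f(a)=+0.000e+00  f'(a)=-1.151e+00  a ← 18.453410 − (+0.000e+00/-1.151e+00) = 18.453410
converged: |Δa| < 1e-12 after 5 iterations
sag = a·(cosh(S/(2a)) − 1) = 18.453410·(cosh(1.148839) − 1) = 13.577405
T_max/T_min = cosh(S/(2a)) = 1.735767

a=18.453 sag=13.577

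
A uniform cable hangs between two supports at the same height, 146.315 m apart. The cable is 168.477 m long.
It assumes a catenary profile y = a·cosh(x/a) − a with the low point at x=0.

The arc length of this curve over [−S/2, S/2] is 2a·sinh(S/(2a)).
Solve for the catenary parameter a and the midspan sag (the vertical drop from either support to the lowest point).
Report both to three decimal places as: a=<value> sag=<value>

seed: a₀ = √(S³/(24(L−S))) = √(146.315³/(24·22.162)) = 76.740245
iter 1: u=0.953313  f(a)=+1.029e+00  f'(a)=-6.318e-01  a ← 76.740245 − (+1.029e+00/-6.318e-01) = 78.369087
iter 2: u=0.933499  f(a)=+3.368e-02  f'(a)=-5.911e-01  a ← 78.369087 − (+3.368e-02/-5.911e-01) = 78.426065
iter 3: u=0.932821  f(a)=+3.877e-05  f'(a)=-5.897e-01  a ← 78.426065 − (+3.877e-05/-5.897e-01) = 78.426130
iter 4: u=0.932820  f(a)=+5.150e-11  f'(a)=-5.897e-01  a ← 78.426130 − (+5.150e-11/-5.897e-01) = 78.426130
iter 5: u=0.932820  f(a)=+0.000e+00  f'(a)=-5.897e-01  a ← 78.426130 − (+0.000e+00/-5.897e-01) = 78.426130
converged: |Δa| < 1e-12 after 5 iterations
sag = a·(cosh(S/(2a)) − 1) = 78.426130·(cosh(0.932820) − 1) = 36.668539
T_max/T_min = cosh(S/(2a)) = 1.467555

a=78.426 sag=36.669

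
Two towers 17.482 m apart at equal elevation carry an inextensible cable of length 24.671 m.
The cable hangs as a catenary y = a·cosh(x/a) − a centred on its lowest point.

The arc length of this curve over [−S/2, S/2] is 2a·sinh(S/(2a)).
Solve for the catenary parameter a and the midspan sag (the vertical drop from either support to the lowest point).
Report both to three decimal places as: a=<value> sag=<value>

seed: a₀ = √(S³/(24(L−S))) = √(17.482³/(24·7.189)) = 5.564765
iter 1: u=1.570776  f(a)=+9.408e-01  f'(a)=-3.280e+00  a ← 5.564765 − (+9.408e-01/-3.280e+00) = 5.851591
iter 2: u=1.493782  f(a)=+7.763e-02  f'(a)=-2.759e+00  a ← 5.851591 − (+7.763e-02/-2.759e+00) = 5.879728
iter 3: u=1.486633  f(a)=+6.337e-04  f'(a)=-2.714e+00  a ← 5.879728 − (+6.337e-04/-2.714e+00) = 5.879961
iter 4: u=1.486574  f(a)=+4.298e-08  f'(a)=-2.714e+00  a ← 5.879961 − (+4.298e-08/-2.714e+00) = 5.879961
iter 5: u=1.486574  f(a)=+0.000e+00  f'(a)=-2.714e+00  a ← 5.879961 − (+0.000e+00/-2.714e+00) = 5.879961
converged: |Δa| < 1e-12 after 5 iterations
sag = a·(cosh(S/(2a)) − 1) = 5.879961·(cosh(1.486574) − 1) = 7.785269
T_max/T_min = cosh(S/(2a)) = 2.324034

a=5.880 sag=7.785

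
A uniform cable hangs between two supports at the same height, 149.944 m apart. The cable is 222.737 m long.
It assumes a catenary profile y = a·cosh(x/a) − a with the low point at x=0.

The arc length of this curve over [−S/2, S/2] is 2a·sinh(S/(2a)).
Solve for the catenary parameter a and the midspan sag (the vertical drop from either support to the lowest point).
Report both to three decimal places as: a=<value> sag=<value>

a=46.826 sag=73.986

seed: a₀ = √(S³/(24(L−S))) = √(149.944³/(24·72.793)) = 43.928180
iter 1: u=1.706695  f(a)=+1.137e+01  f'(a)=-4.386e+00  a ← 43.928180 − (+1.137e+01/-4.386e+00) = 46.520182
iter 2: u=1.611602  f(a)=+1.084e+00  f'(a)=-3.586e+00  a ← 46.520182 − (+1.084e+00/-3.586e+00) = 46.822429
iter 3: u=1.601198  f(a)=+1.214e-02  f'(a)=-3.506e+00  a ← 46.822429 − (+1.214e-02/-3.506e+00) = 46.825893
iter 4: u=1.601080  f(a)=+1.563e-06  f'(a)=-3.505e+00  a ← 46.825893 − (+1.563e-06/-3.505e+00) = 46.825894
iter 5: u=1.601080  f(a)=+8.527e-14  f'(a)=-3.505e+00  a ← 46.825894 − (+8.527e-14/-3.505e+00) = 46.825894
converged: |Δa| < 1e-12 after 5 iterations
sag = a·(cosh(S/(2a)) − 1) = 46.825894·(cosh(1.601080) − 1) = 73.986387
T_max/T_min = cosh(S/(2a)) = 2.580031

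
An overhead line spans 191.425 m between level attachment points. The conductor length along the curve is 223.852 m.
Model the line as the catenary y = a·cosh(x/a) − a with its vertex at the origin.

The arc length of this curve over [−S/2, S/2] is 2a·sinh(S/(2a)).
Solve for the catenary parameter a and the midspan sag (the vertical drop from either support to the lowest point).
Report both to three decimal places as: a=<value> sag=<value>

seed: a₀ = √(S³/(24(L−S))) = √(191.425³/(24·32.427)) = 94.937759
iter 1: u=1.008161  f(a)=+1.688e+00  f'(a)=-7.551e-01  a ← 94.937759 − (+1.688e+00/-7.551e-01) = 97.173649
iter 2: u=0.984964  f(a)=+6.149e-02  f'(a)=-7.010e-01  a ← 97.173649 − (+6.149e-02/-7.010e-01) = 97.261357
iter 3: u=0.984075  f(a)=+8.837e-05  f'(a)=-6.990e-01  a ← 97.261357 − (+8.837e-05/-6.990e-01) = 97.261483
iter 4: u=0.984074  f(a)=+1.832e-10  f'(a)=-6.990e-01  a ← 97.261483 − (+1.832e-10/-6.990e-01) = 97.261483
iter 5: u=0.984074  f(a)=-2.842e-14  f'(a)=-6.990e-01  a ← 97.261483 − (-2.842e-14/-6.990e-01) = 97.261483
converged: |Δa| < 1e-12 after 5 iterations
sag = a·(cosh(S/(2a)) − 1) = 97.261483·(cosh(0.984074) − 1) = 51.019418
T_max/T_min = cosh(S/(2a)) = 1.524559

a=97.261 sag=51.019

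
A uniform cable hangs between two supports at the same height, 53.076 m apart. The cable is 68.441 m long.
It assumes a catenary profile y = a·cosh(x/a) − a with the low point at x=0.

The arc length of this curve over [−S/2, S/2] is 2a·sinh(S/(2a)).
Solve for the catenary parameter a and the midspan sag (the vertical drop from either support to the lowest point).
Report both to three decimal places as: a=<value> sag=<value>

a=20.958 sag=19.170

seed: a₀ = √(S³/(24(L−S))) = √(53.076³/(24·15.365)) = 20.136101
iter 1: u=1.317931  f(a)=+1.391e+00  f'(a)=-1.808e+00  a ← 20.136101 − (+1.391e+00/-1.808e+00) = 20.905354
iter 2: u=1.269436  f(a)=+8.368e-02  f'(a)=-1.597e+00  a ← 20.905354 − (+8.368e-02/-1.597e+00) = 20.957766
iter 3: u=1.266261  f(a)=+3.458e-04  f'(a)=-1.583e+00  a ← 20.957766 − (+3.458e-04/-1.583e+00) = 20.957984
iter 4: u=1.266248  f(a)=+5.956e-09  f'(a)=-1.583e+00  a ← 20.957984 − (+5.956e-09/-1.583e+00) = 20.957985
iter 5: u=1.266248  f(a)=+0.000e+00  f'(a)=-1.583e+00  a ← 20.957985 − (+0.000e+00/-1.583e+00) = 20.957985
converged: |Δa| < 1e-12 after 5 iterations
sag = a·(cosh(S/(2a)) − 1) = 20.957985·(cosh(1.266248) − 1) = 19.170306
T_max/T_min = cosh(S/(2a)) = 1.914702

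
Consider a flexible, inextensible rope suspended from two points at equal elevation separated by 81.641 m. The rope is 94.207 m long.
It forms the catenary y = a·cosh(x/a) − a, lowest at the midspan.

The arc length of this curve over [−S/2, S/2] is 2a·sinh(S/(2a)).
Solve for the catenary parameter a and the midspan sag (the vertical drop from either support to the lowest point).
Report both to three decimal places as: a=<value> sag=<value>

seed: a₀ = √(S³/(24(L−S))) = √(81.641³/(24·12.566)) = 42.477439
iter 1: u=0.960992  f(a)=+5.932e-01  f'(a)=-6.481e-01  a ← 42.477439 − (+5.932e-01/-6.481e-01) = 43.392632
iter 2: u=0.940724  f(a)=+1.971e-02  f'(a)=-6.057e-01  a ← 43.392632 − (+1.971e-02/-6.057e-01) = 43.425176
iter 3: u=0.940019  f(a)=+2.343e-05  f'(a)=-6.043e-01  a ← 43.425176 − (+2.343e-05/-6.043e-01) = 43.425215
iter 4: u=0.940018  f(a)=+3.318e-11  f'(a)=-6.043e-01  a ← 43.425215 − (+3.318e-11/-6.043e-01) = 43.425215
iter 5: u=0.940018  f(a)=+1.421e-14  f'(a)=-6.043e-01  a ← 43.425215 − (+1.421e-14/-6.043e-01) = 43.425215
converged: |Δa| < 1e-12 after 5 iterations
sag = a·(cosh(S/(2a)) − 1) = 43.425215·(cosh(0.940018) − 1) = 20.641071
T_max/T_min = cosh(S/(2a)) = 1.475325

a=43.425 sag=20.641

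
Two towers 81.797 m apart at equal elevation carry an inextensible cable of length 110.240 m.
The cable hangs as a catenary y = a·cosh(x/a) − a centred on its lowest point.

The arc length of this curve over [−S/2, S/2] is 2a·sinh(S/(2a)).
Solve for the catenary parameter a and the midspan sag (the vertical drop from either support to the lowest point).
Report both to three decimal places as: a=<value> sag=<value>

a=29.687 sag=32.919

seed: a₀ = √(S³/(24(L−S))) = √(81.797³/(24·28.443)) = 28.314751
iter 1: u=1.444424  f(a)=+3.119e+00  f'(a)=-2.461e+00  a ← 28.314751 − (+3.119e+00/-2.461e+00) = 29.582226
iter 2: u=1.382536  f(a)=+2.216e-01  f'(a)=-2.122e+00  a ← 29.582226 − (+2.216e-01/-2.122e+00) = 29.686663
iter 3: u=1.377673  f(a)=+1.309e-03  f'(a)=-2.097e+00  a ← 29.686663 − (+1.309e-03/-2.097e+00) = 29.687287
iter 4: u=1.377644  f(a)=+4.622e-08  f'(a)=-2.097e+00  a ← 29.687287 − (+4.622e-08/-2.097e+00) = 29.687287
iter 5: u=1.377644  f(a)=-2.842e-14  f'(a)=-2.097e+00  a ← 29.687287 − (-2.842e-14/-2.097e+00) = 29.687287
converged: |Δa| < 1e-12 after 5 iterations
sag = a·(cosh(S/(2a)) − 1) = 29.687287·(cosh(1.377644) − 1) = 32.919018
T_max/T_min = cosh(S/(2a)) = 2.108859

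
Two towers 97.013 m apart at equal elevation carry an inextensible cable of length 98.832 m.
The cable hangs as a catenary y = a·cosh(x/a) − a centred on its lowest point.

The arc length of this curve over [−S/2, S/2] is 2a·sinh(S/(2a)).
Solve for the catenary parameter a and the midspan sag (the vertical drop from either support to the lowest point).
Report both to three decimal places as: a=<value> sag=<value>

seed: a₀ = √(S³/(24(L−S))) = √(97.013³/(24·1.819)) = 144.618193
iter 1: u=0.335411  f(a)=+1.026e-02  f'(a)=-2.544e-02  a ← 144.618193 − (+1.026e-02/-2.544e-02) = 145.021469
iter 2: u=0.334478  f(a)=+4.307e-05  f'(a)=-2.523e-02  a ← 145.021469 − (+4.307e-05/-2.523e-02) = 145.023177
iter 3: u=0.334474  f(a)=+7.663e-10  f'(a)=-2.523e-02  a ← 145.023177 − (+7.663e-10/-2.523e-02) = 145.023177
iter 4: u=0.334474  f(a)=+0.000e+00  f'(a)=-2.523e-02  a ← 145.023177 − (+0.000e+00/-2.523e-02) = 145.023177
converged: |Δa| < 1e-12 after 4 iterations
sag = a·(cosh(S/(2a)) − 1) = 145.023177·(cosh(0.334474) − 1) = 8.187994
T_max/T_min = cosh(S/(2a)) = 1.056460

a=145.023 sag=8.188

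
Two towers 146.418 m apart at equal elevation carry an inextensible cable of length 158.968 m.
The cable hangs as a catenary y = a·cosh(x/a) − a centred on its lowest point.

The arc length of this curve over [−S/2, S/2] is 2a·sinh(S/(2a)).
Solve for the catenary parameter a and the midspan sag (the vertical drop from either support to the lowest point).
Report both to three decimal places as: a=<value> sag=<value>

seed: a₀ = √(S³/(24(L−S))) = √(146.418³/(24·12.550)) = 102.085538
iter 1: u=0.717134  f(a)=+3.267e-01  f'(a)=-2.588e-01  a ← 102.085538 − (+3.267e-01/-2.588e-01) = 103.348106
iter 2: u=0.708373  f(a)=+6.160e-03  f'(a)=-2.491e-01  a ← 103.348106 − (+6.160e-03/-2.491e-01) = 103.372835
iter 3: u=0.708203  f(a)=+2.283e-06  f'(a)=-2.489e-01  a ← 103.372835 − (+2.283e-06/-2.489e-01) = 103.372844
iter 4: u=0.708203  f(a)=+2.842e-13  f'(a)=-2.489e-01  a ← 103.372844 − (+2.842e-13/-2.489e-01) = 103.372844
converged: |Δa| < 1e-12 after 4 iterations
sag = a·(cosh(S/(2a)) − 1) = 103.372844·(cosh(0.708203) − 1) = 27.025205
T_max/T_min = cosh(S/(2a)) = 1.261434

a=103.373 sag=27.025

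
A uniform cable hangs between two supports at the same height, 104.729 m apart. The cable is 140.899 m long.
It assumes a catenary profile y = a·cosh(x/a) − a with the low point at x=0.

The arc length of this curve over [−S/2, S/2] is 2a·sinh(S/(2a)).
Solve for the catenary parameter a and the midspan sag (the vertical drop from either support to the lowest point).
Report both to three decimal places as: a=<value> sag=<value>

seed: a₀ = √(S³/(24(L−S))) = √(104.729³/(24·36.170)) = 36.376471
iter 1: u=1.439516  f(a)=+3.938e+00  f'(a)=-2.432e+00  a ← 36.376471 − (+3.938e+00/-2.432e+00) = 37.995387
iter 2: u=1.378180  f(a)=+2.781e-01  f'(a)=-2.100e+00  a ← 37.995387 − (+2.781e-01/-2.100e+00) = 38.127842
iter 3: u=1.373393  f(a)=+1.621e-03  f'(a)=-2.075e+00  a ← 38.127842 − (+1.621e-03/-2.075e+00) = 38.128623
iter 4: u=1.373365  f(a)=+5.574e-08  f'(a)=-2.075e+00  a ← 38.128623 − (+5.574e-08/-2.075e+00) = 38.128623
iter 5: u=1.373365  f(a)=+0.000e+00  f'(a)=-2.075e+00  a ← 38.128623 − (+0.000e+00/-2.075e+00) = 38.128623
converged: |Δa| < 1e-12 after 5 iterations
sag = a·(cosh(S/(2a)) − 1) = 38.128623·(cosh(1.373365) − 1) = 41.977082
T_max/T_min = cosh(S/(2a)) = 2.100934

a=38.129 sag=41.977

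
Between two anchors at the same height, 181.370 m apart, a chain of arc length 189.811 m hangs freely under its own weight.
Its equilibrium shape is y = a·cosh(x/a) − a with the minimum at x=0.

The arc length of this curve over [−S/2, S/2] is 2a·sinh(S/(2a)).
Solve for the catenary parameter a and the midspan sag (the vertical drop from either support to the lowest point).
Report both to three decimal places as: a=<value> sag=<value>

seed: a₀ = √(S³/(24(L−S))) = √(181.370³/(24·8.441)) = 171.611192
iter 1: u=0.528433  f(a)=+1.186e-01  f'(a)=-1.011e-01  a ← 171.611192 − (+1.186e-01/-1.011e-01) = 172.784130
iter 2: u=0.524846  f(a)=+1.227e-03  f'(a)=-9.906e-02  a ← 172.784130 − (+1.227e-03/-9.906e-02) = 172.796520
iter 3: u=0.524808  f(a)=+1.344e-07  f'(a)=-9.904e-02  a ← 172.796520 − (+1.344e-07/-9.904e-02) = 172.796521
iter 4: u=0.524808  f(a)=-2.842e-14  f'(a)=-9.904e-02  a ← 172.796521 − (-2.842e-14/-9.904e-02) = 172.796521
converged: |Δa| < 1e-12 after 4 iterations
sag = a·(cosh(S/(2a)) − 1) = 172.796521·(cosh(0.524808) − 1) = 24.347314
T_max/T_min = cosh(S/(2a)) = 1.140902

a=172.797 sag=24.347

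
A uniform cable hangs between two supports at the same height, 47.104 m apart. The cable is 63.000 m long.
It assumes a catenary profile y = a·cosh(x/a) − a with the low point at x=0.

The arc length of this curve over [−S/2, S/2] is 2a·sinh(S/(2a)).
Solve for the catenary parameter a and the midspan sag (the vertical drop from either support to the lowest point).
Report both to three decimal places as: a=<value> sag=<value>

a=17.332 sag=18.622

seed: a₀ = √(S³/(24(L−S))) = √(47.104³/(24·15.896)) = 16.551491
iter 1: u=1.422953  f(a)=+1.689e+00  f'(a)=-2.339e+00  a ← 16.551491 − (+1.689e+00/-2.339e+00) = 17.273669
iter 2: u=1.363463  f(a)=+1.168e-01  f'(a)=-2.026e+00  a ← 17.273669 − (+1.168e-01/-2.026e+00) = 17.331352
iter 3: u=1.358925  f(a)=+6.509e-04  f'(a)=-2.003e+00  a ← 17.331352 − (+6.509e-04/-2.003e+00) = 17.331677
iter 4: u=1.358899  f(a)=+2.045e-08  f'(a)=-2.003e+00  a ← 17.331677 − (+2.045e-08/-2.003e+00) = 17.331677
iter 5: u=1.358899  f(a)=+7.105e-15  f'(a)=-2.003e+00  a ← 17.331677 − (+7.105e-15/-2.003e+00) = 17.331677
converged: |Δa| < 1e-12 after 5 iterations
sag = a·(cosh(S/(2a)) − 1) = 17.331677·(cosh(1.358899) − 1) = 18.621584
T_max/T_min = cosh(S/(2a)) = 2.074425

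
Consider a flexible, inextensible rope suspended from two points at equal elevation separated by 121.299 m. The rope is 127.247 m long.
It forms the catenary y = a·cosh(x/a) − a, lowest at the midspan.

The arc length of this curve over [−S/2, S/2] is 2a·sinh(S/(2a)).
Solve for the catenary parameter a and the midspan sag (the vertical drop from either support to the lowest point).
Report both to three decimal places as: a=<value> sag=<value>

seed: a₀ = √(S³/(24(L−S))) = √(121.299³/(24·5.948)) = 111.813626
iter 1: u=0.542416  f(a)=+8.812e-02  f'(a)=-1.096e-01  a ← 111.813626 − (+8.812e-02/-1.096e-01) = 112.617928
iter 2: u=0.538542  f(a)=+9.598e-04  f'(a)=-1.072e-01  a ← 112.617928 − (+9.598e-04/-1.072e-01) = 112.626883
iter 3: u=0.538499  f(a)=+1.167e-07  f'(a)=-1.072e-01  a ← 112.626883 − (+1.167e-07/-1.072e-01) = 112.626884
iter 4: u=0.538499  f(a)=+2.842e-14  f'(a)=-1.072e-01  a ← 112.626884 − (+2.842e-14/-1.072e-01) = 112.626884
converged: |Δa| < 1e-12 after 4 iterations
sag = a·(cosh(S/(2a)) − 1) = 112.626884·(cosh(0.538499) − 1) = 16.728304
T_max/T_min = cosh(S/(2a)) = 1.148529

a=112.627 sag=16.728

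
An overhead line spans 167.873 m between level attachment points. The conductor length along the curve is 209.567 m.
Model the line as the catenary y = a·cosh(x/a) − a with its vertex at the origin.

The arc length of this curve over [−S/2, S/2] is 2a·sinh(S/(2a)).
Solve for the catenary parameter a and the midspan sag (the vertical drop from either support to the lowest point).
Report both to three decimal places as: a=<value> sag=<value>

seed: a₀ = √(S³/(24(L−S))) = √(167.873³/(24·41.694)) = 68.758893
iter 1: u=1.220737  f(a)=+3.219e+00  f'(a)=-1.403e+00  a ← 68.758893 − (+3.219e+00/-1.403e+00) = 71.052762
iter 2: u=1.181326  f(a)=+1.681e-01  f'(a)=-1.260e+00  a ← 71.052762 − (+1.681e-01/-1.260e+00) = 71.186154
iter 3: u=1.179113  f(a)=+5.144e-04  f'(a)=-1.253e+00  a ← 71.186154 − (+5.144e-04/-1.253e+00) = 71.186564
iter 4: u=1.179106  f(a)=+4.848e-09  f'(a)=-1.253e+00  a ← 71.186564 − (+4.848e-09/-1.253e+00) = 71.186564
iter 5: u=1.179106  f(a)=+0.000e+00  f'(a)=-1.253e+00  a ← 71.186564 − (+0.000e+00/-1.253e+00) = 71.186564
converged: |Δa| < 1e-12 after 5 iterations
sag = a·(cosh(S/(2a)) − 1) = 71.186564·(cosh(1.179106) − 1) = 55.490619
T_max/T_min = cosh(S/(2a)) = 1.779510

a=71.187 sag=55.491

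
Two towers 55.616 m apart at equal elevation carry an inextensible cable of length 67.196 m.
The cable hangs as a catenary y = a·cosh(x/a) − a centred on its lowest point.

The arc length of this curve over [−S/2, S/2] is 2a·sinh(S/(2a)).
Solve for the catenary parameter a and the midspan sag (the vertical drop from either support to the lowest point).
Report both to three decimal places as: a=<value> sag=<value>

seed: a₀ = √(S³/(24(L−S))) = √(55.616³/(24·11.580)) = 24.879390
iter 1: u=1.117712  f(a)=+7.452e-01  f'(a)=-1.052e+00  a ← 24.879390 − (+7.452e-01/-1.052e+00) = 25.587446
iter 2: u=1.086783  f(a)=+3.300e-02  f'(a)=-9.612e-01  a ← 25.587446 − (+3.300e-02/-9.612e-01) = 25.621777
iter 3: u=1.085327  f(a)=+7.133e-05  f'(a)=-9.570e-01  a ← 25.621777 − (+7.133e-05/-9.570e-01) = 25.621852
iter 4: u=1.085324  f(a)=+3.349e-10  f'(a)=-9.570e-01  a ← 25.621852 − (+3.349e-10/-9.570e-01) = 25.621852
iter 5: u=1.085324  f(a)=-1.421e-14  f'(a)=-9.570e-01  a ← 25.621852 − (-1.421e-14/-9.570e-01) = 25.621852
converged: |Δa| < 1e-12 after 5 iterations
sag = a·(cosh(S/(2a)) − 1) = 25.621852·(cosh(1.085324) − 1) = 16.631017
T_max/T_min = cosh(S/(2a)) = 1.649095

a=25.622 sag=16.631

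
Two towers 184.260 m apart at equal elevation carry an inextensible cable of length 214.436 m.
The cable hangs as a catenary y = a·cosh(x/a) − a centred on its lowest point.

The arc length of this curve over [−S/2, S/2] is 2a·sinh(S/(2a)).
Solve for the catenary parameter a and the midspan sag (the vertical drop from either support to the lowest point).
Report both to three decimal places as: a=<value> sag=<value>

a=95.143 sag=48.202

seed: a₀ = √(S³/(24(L−S))) = √(184.260³/(24·30.176)) = 92.941600
iter 1: u=0.991268  f(a)=+1.518e+00  f'(a)=-7.154e-01  a ← 92.941600 − (+1.518e+00/-7.154e-01) = 95.062988
iter 2: u=0.969147  f(a)=+5.352e-02  f'(a)=-6.658e-01  a ← 95.062988 − (+5.352e-02/-6.658e-01) = 95.143371
iter 3: u=0.968328  f(a)=+7.194e-05  f'(a)=-6.640e-01  a ← 95.143371 − (+7.194e-05/-6.640e-01) = 95.143480
iter 4: u=0.968327  f(a)=+1.304e-10  f'(a)=-6.640e-01  a ← 95.143480 − (+1.304e-10/-6.640e-01) = 95.143480
iter 5: u=0.968327  f(a)=+2.842e-14  f'(a)=-6.640e-01  a ← 95.143480 − (+2.842e-14/-6.640e-01) = 95.143480
converged: |Δa| < 1e-12 after 5 iterations
sag = a·(cosh(S/(2a)) − 1) = 95.143480·(cosh(0.968327) − 1) = 48.202191
T_max/T_min = cosh(S/(2a)) = 1.506626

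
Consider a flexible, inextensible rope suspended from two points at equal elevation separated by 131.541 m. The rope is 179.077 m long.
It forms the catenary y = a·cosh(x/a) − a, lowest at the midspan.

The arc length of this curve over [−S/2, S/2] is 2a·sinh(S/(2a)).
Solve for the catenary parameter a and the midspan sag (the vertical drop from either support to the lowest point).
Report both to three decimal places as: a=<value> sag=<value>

seed: a₀ = √(S³/(24(L−S))) = √(131.541³/(24·47.536)) = 44.665764
iter 1: u=1.472504  f(a)=+5.428e+00  f'(a)=-2.627e+00  a ← 44.665764 − (+5.428e+00/-2.627e+00) = 46.731712
iter 2: u=1.407406  f(a)=+3.993e-01  f'(a)=-2.254e+00  a ← 46.731712 − (+3.993e-01/-2.254e+00) = 46.908889
iter 3: u=1.402090  f(a)=+2.540e-03  f'(a)=-2.225e+00  a ← 46.908889 − (+2.540e-03/-2.225e+00) = 46.910031
iter 4: u=1.402056  f(a)=+1.043e-07  f'(a)=-2.225e+00  a ← 46.910031 − (+1.043e-07/-2.225e+00) = 46.910031
iter 5: u=1.402056  f(a)=+2.842e-14  f'(a)=-2.225e+00  a ← 46.910031 − (+2.842e-14/-2.225e+00) = 46.910031
converged: |Δa| < 1e-12 after 5 iterations
sag = a·(cosh(S/(2a)) − 1) = 46.910031·(cosh(1.402056) − 1) = 54.172579
T_max/T_min = cosh(S/(2a)) = 2.154819

a=46.910 sag=54.173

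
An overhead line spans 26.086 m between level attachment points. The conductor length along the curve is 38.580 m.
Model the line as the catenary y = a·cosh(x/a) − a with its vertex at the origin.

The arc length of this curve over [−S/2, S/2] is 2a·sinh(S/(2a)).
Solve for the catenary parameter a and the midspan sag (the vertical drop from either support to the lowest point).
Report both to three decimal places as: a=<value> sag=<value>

seed: a₀ = √(S³/(24(L−S))) = √(26.086³/(24·12.494)) = 7.694048
iter 1: u=1.695207  f(a)=+1.923e+00  f'(a)=-4.282e+00  a ← 7.694048 − (+1.923e+00/-4.282e+00) = 8.143149
iter 2: u=1.601714  f(a)=+1.812e-01  f'(a)=-3.510e+00  a ← 8.143149 − (+1.812e-01/-3.510e+00) = 8.194786
iter 3: u=1.591622  f(a)=+1.979e-03  f'(a)=-3.434e+00  a ← 8.194786 − (+1.979e-03/-3.434e+00) = 8.195362
iter 4: u=1.591510  f(a)=+2.418e-07  f'(a)=-3.433e+00  a ← 8.195362 − (+2.418e-07/-3.433e+00) = 8.195363
iter 5: u=1.591510  f(a)=+7.105e-15  f'(a)=-3.433e+00  a ← 8.195363 − (+7.105e-15/-3.433e+00) = 8.195363
converged: |Δa| < 1e-12 after 5 iterations
sag = a·(cosh(S/(2a)) − 1) = 8.195363·(cosh(1.591510) − 1) = 12.763360
T_max/T_min = cosh(S/(2a)) = 2.557388

a=8.195 sag=12.763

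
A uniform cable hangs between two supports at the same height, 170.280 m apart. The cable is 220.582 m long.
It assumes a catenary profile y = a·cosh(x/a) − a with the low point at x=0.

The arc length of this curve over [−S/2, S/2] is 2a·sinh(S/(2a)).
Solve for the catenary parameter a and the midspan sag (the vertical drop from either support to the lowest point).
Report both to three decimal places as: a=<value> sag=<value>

a=66.611 sag=62.234

seed: a₀ = √(S³/(24(L−S))) = √(170.280³/(24·50.302)) = 63.950982
iter 1: u=1.331332  f(a)=+4.651e+00  f'(a)=-1.870e+00  a ← 63.950982 − (+4.651e+00/-1.870e+00) = 66.437707
iter 2: u=1.281501  f(a)=+2.850e-01  f'(a)=-1.647e+00  a ← 66.437707 − (+2.850e-01/-1.647e+00) = 66.610725
iter 3: u=1.278173  f(a)=+1.225e-03  f'(a)=-1.633e+00  a ← 66.610725 − (+1.225e-03/-1.633e+00) = 66.611475
iter 4: u=1.278158  f(a)=+2.285e-08  f'(a)=-1.633e+00  a ← 66.611475 − (+2.285e-08/-1.633e+00) = 66.611475
iter 5: u=1.278158  f(a)=-2.842e-14  f'(a)=-1.633e+00  a ← 66.611475 − (-2.842e-14/-1.633e+00) = 66.611475
converged: |Δa| < 1e-12 after 5 iterations
sag = a·(cosh(S/(2a)) − 1) = 66.611475·(cosh(1.278158) − 1) = 62.234143
T_max/T_min = cosh(S/(2a)) = 1.934286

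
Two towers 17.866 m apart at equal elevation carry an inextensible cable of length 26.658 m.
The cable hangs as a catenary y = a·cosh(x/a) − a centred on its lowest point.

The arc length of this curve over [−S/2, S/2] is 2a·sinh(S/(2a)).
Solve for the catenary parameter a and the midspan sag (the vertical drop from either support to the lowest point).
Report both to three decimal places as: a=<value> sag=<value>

a=5.546 sag=8.891

seed: a₀ = √(S³/(24(L−S))) = √(17.866³/(24·8.792)) = 5.198661
iter 1: u=1.718327  f(a)=+1.393e+00  f'(a)=-4.492e+00  a ← 5.198661 − (+1.393e+00/-4.492e+00) = 5.508759
iter 2: u=1.621599  f(a)=+1.344e-01  f'(a)=-3.664e+00  a ← 5.508759 − (+1.344e-01/-3.664e+00) = 5.545434
iter 3: u=1.610875  f(a)=+1.545e-03  f'(a)=-3.580e+00  a ← 5.545434 − (+1.545e-03/-3.580e+00) = 5.545866
iter 4: u=1.610749  f(a)=+2.095e-07  f'(a)=-3.579e+00  a ← 5.545866 − (+2.095e-07/-3.579e+00) = 5.545866
iter 5: u=1.610749  f(a)=+3.553e-15  f'(a)=-3.579e+00  a ← 5.545866 − (+3.553e-15/-3.579e+00) = 5.545866
converged: |Δa| < 1e-12 after 5 iterations
sag = a·(cosh(S/(2a)) − 1) = 5.545866·(cosh(1.610749) − 1) = 8.890854
T_max/T_min = cosh(S/(2a)) = 2.603150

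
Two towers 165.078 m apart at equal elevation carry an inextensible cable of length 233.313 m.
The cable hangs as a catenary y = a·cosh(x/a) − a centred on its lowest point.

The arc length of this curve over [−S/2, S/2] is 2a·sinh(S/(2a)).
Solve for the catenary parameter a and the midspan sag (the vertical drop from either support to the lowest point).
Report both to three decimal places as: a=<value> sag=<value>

seed: a₀ = √(S³/(24(L−S))) = √(165.078³/(24·68.235)) = 52.411257
iter 1: u=1.574833  f(a)=+8.979e+00  f'(a)=-3.310e+00  a ← 52.411257 − (+8.979e+00/-3.310e+00) = 55.124270
iter 2: u=1.497326  f(a)=+7.443e-01  f'(a)=-2.782e+00  a ← 55.124270 − (+7.443e-01/-2.782e+00) = 55.391838
iter 3: u=1.490093  f(a)=+6.135e-03  f'(a)=-2.736e+00  a ← 55.391838 − (+6.135e-03/-2.736e+00) = 55.394081
iter 4: u=1.490033  f(a)=+4.245e-07  f'(a)=-2.736e+00  a ← 55.394081 − (+4.245e-07/-2.736e+00) = 55.394081
iter 5: u=1.490033  f(a)=-5.684e-14  f'(a)=-2.736e+00  a ← 55.394081 − (-5.684e-14/-2.736e+00) = 55.394081
converged: |Δa| < 1e-12 after 5 iterations
sag = a·(cosh(S/(2a)) − 1) = 55.394081·(cosh(1.490033) − 1) = 73.746320
T_max/T_min = cosh(S/(2a)) = 2.331303

a=55.394 sag=73.746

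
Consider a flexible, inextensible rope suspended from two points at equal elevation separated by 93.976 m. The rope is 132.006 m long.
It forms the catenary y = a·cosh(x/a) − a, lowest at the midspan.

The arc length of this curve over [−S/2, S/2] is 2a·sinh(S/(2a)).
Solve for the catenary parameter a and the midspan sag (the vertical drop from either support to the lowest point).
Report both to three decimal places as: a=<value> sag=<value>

seed: a₀ = √(S³/(24(L−S))) = √(93.976³/(24·38.030)) = 30.154814
iter 1: u=1.558226  f(a)=+4.893e+00  f'(a)=-3.190e+00  a ← 30.154814 − (+4.893e+00/-3.190e+00) = 31.688544
iter 2: u=1.482807  f(a)=+3.981e-01  f'(a)=-2.691e+00  a ← 31.688544 − (+3.981e-01/-2.691e+00) = 31.836505
iter 3: u=1.475916  f(a)=+3.151e-03  f'(a)=-2.648e+00  a ← 31.836505 − (+3.151e-03/-2.648e+00) = 31.837695
iter 4: u=1.475861  f(a)=+2.008e-07  f'(a)=-2.648e+00  a ← 31.837695 − (+2.008e-07/-2.648e+00) = 31.837695
iter 5: u=1.475861  f(a)=-2.842e-14  f'(a)=-2.648e+00  a ← 31.837695 − (-2.842e-14/-2.648e+00) = 31.837695
converged: |Δa| < 1e-12 after 5 iterations
sag = a·(cosh(S/(2a)) − 1) = 31.837695·(cosh(1.475861) − 1) = 41.442827
T_max/T_min = cosh(S/(2a)) = 2.301691

a=31.838 sag=41.443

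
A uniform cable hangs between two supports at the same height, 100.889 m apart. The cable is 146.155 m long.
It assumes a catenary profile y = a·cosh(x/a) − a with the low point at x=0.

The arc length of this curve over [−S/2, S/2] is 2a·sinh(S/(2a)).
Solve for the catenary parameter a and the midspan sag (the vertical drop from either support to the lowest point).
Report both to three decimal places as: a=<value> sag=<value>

seed: a₀ = √(S³/(24(L−S))) = √(100.889³/(24·45.266)) = 30.744968
iter 1: u=1.640740  f(a)=+6.498e+00  f'(a)=-3.817e+00  a ← 30.744968 − (+6.498e+00/-3.817e+00) = 32.447250
iter 2: u=1.554662  f(a)=+5.788e-01  f'(a)=-3.165e+00  a ← 32.447250 − (+5.788e-01/-3.165e+00) = 32.630099
iter 3: u=1.545950  f(a)=+5.582e-03  f'(a)=-3.104e+00  a ← 32.630099 − (+5.582e-03/-3.104e+00) = 32.631897
iter 4: u=1.545865  f(a)=+5.303e-07  f'(a)=-3.104e+00  a ← 32.631897 − (+5.303e-07/-3.104e+00) = 32.631897
iter 5: u=1.545865  f(a)=+0.000e+00  f'(a)=-3.104e+00  a ← 32.631897 − (+0.000e+00/-3.104e+00) = 32.631897
converged: |Δa| < 1e-12 after 5 iterations
sag = a·(cosh(S/(2a)) − 1) = 32.631897·(cosh(1.545865) − 1) = 47.400357
T_max/T_min = cosh(S/(2a)) = 2.452577

a=32.632 sag=47.400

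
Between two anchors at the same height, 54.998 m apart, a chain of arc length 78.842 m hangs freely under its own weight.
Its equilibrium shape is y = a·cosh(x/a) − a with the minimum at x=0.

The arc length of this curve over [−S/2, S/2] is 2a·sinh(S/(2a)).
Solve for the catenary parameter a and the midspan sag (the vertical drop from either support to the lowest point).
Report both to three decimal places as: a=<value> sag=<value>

a=18.064 sag=25.299

seed: a₀ = √(S³/(24(L−S))) = √(54.998³/(24·23.844)) = 17.050031
iter 1: u=1.612842  f(a)=+3.300e+00  f'(a)=-3.595e+00  a ← 17.050031 − (+3.300e+00/-3.595e+00) = 17.967969
iter 2: u=1.530446  f(a)=+2.853e-01  f'(a)=-2.998e+00  a ← 17.967969 − (+2.853e-01/-2.998e+00) = 18.063109
iter 3: u=1.522385  f(a)=+2.577e-03  f'(a)=-2.945e+00  a ← 18.063109 − (+2.577e-03/-2.945e+00) = 18.063984
iter 4: u=1.522311  f(a)=+2.144e-07  f'(a)=-2.944e+00  a ← 18.063984 − (+2.144e-07/-2.944e+00) = 18.063984
iter 5: u=1.522311  f(a)=+0.000e+00  f'(a)=-2.944e+00  a ← 18.063984 − (+0.000e+00/-2.944e+00) = 18.063984
converged: |Δa| < 1e-12 after 5 iterations
sag = a·(cosh(S/(2a)) − 1) = 18.063984·(cosh(1.522311) − 1) = 25.298705
T_max/T_min = cosh(S/(2a)) = 2.400505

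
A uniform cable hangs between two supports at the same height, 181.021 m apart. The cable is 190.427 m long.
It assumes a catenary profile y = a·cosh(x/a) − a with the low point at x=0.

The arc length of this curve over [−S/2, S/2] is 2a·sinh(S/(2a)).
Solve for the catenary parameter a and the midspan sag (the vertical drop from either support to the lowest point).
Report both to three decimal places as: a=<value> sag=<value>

seed: a₀ = √(S³/(24(L−S))) = √(181.021³/(24·9.406)) = 162.100865
iter 1: u=0.558359  f(a)=+1.477e-01  f'(a)=-1.197e-01  a ← 162.100865 − (+1.477e-01/-1.197e-01) = 163.334817
iter 2: u=0.554141  f(a)=+1.704e-03  f'(a)=-1.170e-01  a ← 163.334817 − (+1.704e-03/-1.170e-01) = 163.349383
iter 3: u=0.554091  f(a)=+2.325e-07  f'(a)=-1.169e-01  a ← 163.349383 − (+2.325e-07/-1.169e-01) = 163.349385
iter 4: u=0.554091  f(a)=+5.684e-14  f'(a)=-1.169e-01  a ← 163.349385 − (+5.684e-14/-1.169e-01) = 163.349385
converged: |Δa| < 1e-12 after 4 iterations
sag = a·(cosh(S/(2a)) − 1) = 163.349385·(cosh(0.554091) − 1) = 25.723702
T_max/T_min = cosh(S/(2a)) = 1.157477

a=163.349 sag=25.724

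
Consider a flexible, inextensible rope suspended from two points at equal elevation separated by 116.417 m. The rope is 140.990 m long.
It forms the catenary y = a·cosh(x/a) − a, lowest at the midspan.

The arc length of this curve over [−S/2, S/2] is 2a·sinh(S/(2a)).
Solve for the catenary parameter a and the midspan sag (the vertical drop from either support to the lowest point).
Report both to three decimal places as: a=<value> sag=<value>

seed: a₀ = √(S³/(24(L−S))) = √(116.417³/(24·24.573)) = 51.723737
iter 1: u=1.125373  f(a)=+1.604e+00  f'(a)=-1.076e+00  a ← 51.723737 − (+1.604e+00/-1.076e+00) = 53.214157
iter 2: u=1.093854  f(a)=+7.193e-02  f'(a)=-9.815e-01  a ← 53.214157 − (+7.193e-02/-9.815e-01) = 53.287445
iter 3: u=1.092349  f(a)=+1.597e-04  f'(a)=-9.771e-01  a ← 53.287445 − (+1.597e-04/-9.771e-01) = 53.287609
iter 4: u=1.092346  f(a)=+7.917e-10  f'(a)=-9.771e-01  a ← 53.287609 − (+7.917e-10/-9.771e-01) = 53.287609
iter 5: u=1.092346  f(a)=+0.000e+00  f'(a)=-9.771e-01  a ← 53.287609 − (+0.000e+00/-9.771e-01) = 53.287609
converged: |Δa| < 1e-12 after 5 iterations
sag = a·(cosh(S/(2a)) − 1) = 53.287609·(cosh(1.092346) − 1) = 35.081584
T_max/T_min = cosh(S/(2a)) = 1.658344

a=53.288 sag=35.082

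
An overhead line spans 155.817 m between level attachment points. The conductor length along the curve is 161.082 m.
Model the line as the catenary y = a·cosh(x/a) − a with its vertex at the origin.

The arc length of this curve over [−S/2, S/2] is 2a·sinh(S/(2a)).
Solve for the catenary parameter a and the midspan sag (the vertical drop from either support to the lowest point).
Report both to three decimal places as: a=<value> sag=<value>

seed: a₀ = √(S³/(24(L−S))) = √(155.817³/(24·5.265)) = 173.028423
iter 1: u=0.450264  f(a)=+5.363e-02  f'(a)=-6.210e-02  a ← 173.028423 − (+5.363e-02/-6.210e-02) = 173.892018
iter 2: u=0.448028  f(a)=+4.042e-04  f'(a)=-6.117e-02  a ← 173.892018 − (+4.042e-04/-6.117e-02) = 173.898625
iter 3: u=0.448011  f(a)=+2.334e-08  f'(a)=-6.116e-02  a ← 173.898625 − (+2.334e-08/-6.116e-02) = 173.898625
iter 4: u=0.448011  f(a)=-2.842e-14  f'(a)=-6.116e-02  a ← 173.898625 − (-2.842e-14/-6.116e-02) = 173.898625
converged: |Δa| < 1e-12 after 4 iterations
sag = a·(cosh(S/(2a)) − 1) = 173.898625·(cosh(0.448011) − 1) = 17.745797
T_max/T_min = cosh(S/(2a)) = 1.102047

a=173.899 sag=17.746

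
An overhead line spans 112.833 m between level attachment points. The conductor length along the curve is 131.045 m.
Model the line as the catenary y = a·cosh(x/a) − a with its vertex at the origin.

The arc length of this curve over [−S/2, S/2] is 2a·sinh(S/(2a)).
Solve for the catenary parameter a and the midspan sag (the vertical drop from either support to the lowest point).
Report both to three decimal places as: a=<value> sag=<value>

a=58.668 sag=29.282

seed: a₀ = √(S³/(24(L−S))) = √(112.833³/(24·18.212)) = 57.328392
iter 1: u=0.984094  f(a)=+9.025e-01  f'(a)=-6.991e-01  a ← 57.328392 − (+9.025e-01/-6.991e-01) = 58.619381
iter 2: u=0.962421  f(a)=+3.138e-02  f'(a)=-6.512e-01  a ← 58.619381 − (+3.138e-02/-6.512e-01) = 58.667577
iter 3: u=0.961630  f(a)=+4.099e-05  f'(a)=-6.495e-01  a ← 58.667577 − (+4.099e-05/-6.495e-01) = 58.667640
iter 4: u=0.961629  f(a)=+7.012e-11  f'(a)=-6.495e-01  a ← 58.667640 − (+7.012e-11/-6.495e-01) = 58.667640
iter 5: u=0.961629  f(a)=+0.000e+00  f'(a)=-6.495e-01  a ← 58.667640 − (+0.000e+00/-6.495e-01) = 58.667640
converged: |Δa| < 1e-12 after 5 iterations
sag = a·(cosh(S/(2a)) − 1) = 58.667640·(cosh(0.961629) − 1) = 29.281720
T_max/T_min = cosh(S/(2a)) = 1.499112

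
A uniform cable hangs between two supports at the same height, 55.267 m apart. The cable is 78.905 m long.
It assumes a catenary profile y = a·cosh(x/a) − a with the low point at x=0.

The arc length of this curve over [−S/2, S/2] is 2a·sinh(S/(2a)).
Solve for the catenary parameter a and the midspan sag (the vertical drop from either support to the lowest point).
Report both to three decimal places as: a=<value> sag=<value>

seed: a₀ = √(S³/(24(L−S))) = √(55.267³/(24·23.638)) = 17.249950
iter 1: u=1.601947  f(a)=+3.225e+00  f'(a)=-3.512e+00  a ← 17.249950 − (+3.225e+00/-3.512e+00) = 18.168375
iter 2: u=1.520967  f(a)=+2.755e-01  f'(a)=-2.935e+00  a ← 18.168375 − (+2.755e-01/-2.935e+00) = 18.262230
iter 3: u=1.513150  f(a)=+2.425e-03  f'(a)=-2.884e+00  a ← 18.262230 − (+2.425e-03/-2.884e+00) = 18.263071
iter 4: u=1.513081  f(a)=+1.915e-07  f'(a)=-2.883e+00  a ← 18.263071 − (+1.915e-07/-2.883e+00) = 18.263071
iter 5: u=1.513081  f(a)=+0.000e+00  f'(a)=-2.883e+00  a ← 18.263071 − (+0.000e+00/-2.883e+00) = 18.263071
converged: |Δa| < 1e-12 after 5 iterations
sag = a·(cosh(S/(2a)) − 1) = 18.263071·(cosh(1.513081) − 1) = 25.211514
T_max/T_min = cosh(S/(2a)) = 2.380464

a=18.263 sag=25.212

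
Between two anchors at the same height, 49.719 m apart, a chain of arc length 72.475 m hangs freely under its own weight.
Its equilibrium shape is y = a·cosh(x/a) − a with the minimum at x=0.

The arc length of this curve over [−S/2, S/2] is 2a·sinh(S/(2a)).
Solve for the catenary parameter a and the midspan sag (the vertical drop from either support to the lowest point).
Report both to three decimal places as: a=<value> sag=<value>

seed: a₀ = √(S³/(24(L−S))) = √(49.719³/(24·22.756)) = 15.001338
iter 1: u=1.657152  f(a)=+3.337e+00  f'(a)=-3.953e+00  a ← 15.001338 − (+3.337e+00/-3.953e+00) = 15.845470
iter 2: u=1.568871  f(a)=+3.024e-01  f'(a)=-3.266e+00  a ← 15.845470 − (+3.024e-01/-3.266e+00) = 15.938042
iter 3: u=1.559759  f(a)=+3.029e-03  f'(a)=-3.201e+00  a ← 15.938042 − (+3.029e-03/-3.201e+00) = 15.938988
iter 4: u=1.559666  f(a)=+3.107e-07  f'(a)=-3.201e+00  a ← 15.938988 − (+3.107e-07/-3.201e+00) = 15.938988
iter 5: u=1.559666  f(a)=+2.842e-14  f'(a)=-3.201e+00  a ← 15.938988 − (+2.842e-14/-3.201e+00) = 15.938988
converged: |Δa| < 1e-12 after 5 iterations
sag = a·(cosh(S/(2a)) − 1) = 15.938988·(cosh(1.559666) − 1) = 23.648987
T_max/T_min = cosh(S/(2a)) = 2.483719

a=15.939 sag=23.649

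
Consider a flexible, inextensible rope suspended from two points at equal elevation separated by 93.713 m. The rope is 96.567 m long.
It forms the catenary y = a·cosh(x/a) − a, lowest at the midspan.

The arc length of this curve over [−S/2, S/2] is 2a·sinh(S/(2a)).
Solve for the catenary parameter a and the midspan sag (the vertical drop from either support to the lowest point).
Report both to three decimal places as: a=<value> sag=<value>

a=110.112 sag=10.121

seed: a₀ = √(S³/(24(L−S))) = √(93.713³/(24·2.854)) = 109.614285
iter 1: u=0.427467  f(a)=+2.619e-02  f'(a)=-5.303e-02  a ← 109.614285 − (+2.619e-02/-5.303e-02) = 110.108127
iter 2: u=0.425550  f(a)=+1.780e-04  f'(a)=-5.231e-02  a ← 110.108127 − (+1.780e-04/-5.231e-02) = 110.111530
iter 3: u=0.425537  f(a)=+8.354e-09  f'(a)=-5.231e-02  a ← 110.111530 − (+8.354e-09/-5.231e-02) = 110.111530
iter 4: u=0.425537  f(a)=-1.421e-14  f'(a)=-5.231e-02  a ← 110.111530 − (-1.421e-14/-5.231e-02) = 110.111530
converged: |Δa| < 1e-12 after 4 iterations
sag = a·(cosh(S/(2a)) − 1) = 110.111530·(cosh(0.425537) − 1) = 10.120934
T_max/T_min = cosh(S/(2a)) = 1.091915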